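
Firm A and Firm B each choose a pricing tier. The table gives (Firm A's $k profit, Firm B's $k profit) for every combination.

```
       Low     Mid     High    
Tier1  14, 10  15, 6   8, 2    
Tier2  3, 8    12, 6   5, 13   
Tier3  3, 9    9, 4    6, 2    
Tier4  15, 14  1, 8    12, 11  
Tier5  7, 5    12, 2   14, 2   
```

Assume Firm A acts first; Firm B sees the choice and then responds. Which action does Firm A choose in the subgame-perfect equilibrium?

Solve by backward induction (Firm A leads).
- Tier1 → Firm B plays Low (best of 10, 6, 2); Firm A gets 14.
- Tier2 → Firm B plays High (best of 8, 6, 13); Firm A gets 5.
- Tier3 → Firm B plays Low (best of 9, 4, 2); Firm A gets 3.
- Tier4 → Firm B plays Low (best of 14, 8, 11); Firm A gets 15.
- Tier5 → Firm B plays Low (best of 5, 2, 2); Firm A gets 7.
Among 14, 5, 3, 15, 7, the best is 15 at Tier4. Subgame-perfect outcome: (Tier4, Low) with payoffs (15, 14).

Tier4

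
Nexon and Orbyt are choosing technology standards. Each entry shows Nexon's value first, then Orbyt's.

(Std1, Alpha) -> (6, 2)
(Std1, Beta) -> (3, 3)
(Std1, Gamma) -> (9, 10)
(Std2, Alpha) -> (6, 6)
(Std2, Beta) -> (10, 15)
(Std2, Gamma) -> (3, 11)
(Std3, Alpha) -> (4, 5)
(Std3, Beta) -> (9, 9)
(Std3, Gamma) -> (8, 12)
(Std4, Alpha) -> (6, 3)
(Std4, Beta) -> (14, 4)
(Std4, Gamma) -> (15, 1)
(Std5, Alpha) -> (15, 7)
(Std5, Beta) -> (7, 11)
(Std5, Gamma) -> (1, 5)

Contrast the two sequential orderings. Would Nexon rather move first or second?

If Nexon leads: Orbyt's best replies are Std1→Gamma, Std2→Beta, Std3→Gamma, Std4→Beta, Std5→Beta; Nexon's induced payoffs 9, 10, 8, 14, 7; outcome (Std4, Beta), payoffs (14, 4).
If Orbyt leads: Nexon's best replies are Alpha→Std5, Beta→Std4, Gamma→Std4; Orbyt's induced payoffs 7, 4, 1; outcome (Std5, Alpha), payoffs (15, 7).
Nexon gets 14 moving first and 15 moving second, so Nexon prefers to move second.

second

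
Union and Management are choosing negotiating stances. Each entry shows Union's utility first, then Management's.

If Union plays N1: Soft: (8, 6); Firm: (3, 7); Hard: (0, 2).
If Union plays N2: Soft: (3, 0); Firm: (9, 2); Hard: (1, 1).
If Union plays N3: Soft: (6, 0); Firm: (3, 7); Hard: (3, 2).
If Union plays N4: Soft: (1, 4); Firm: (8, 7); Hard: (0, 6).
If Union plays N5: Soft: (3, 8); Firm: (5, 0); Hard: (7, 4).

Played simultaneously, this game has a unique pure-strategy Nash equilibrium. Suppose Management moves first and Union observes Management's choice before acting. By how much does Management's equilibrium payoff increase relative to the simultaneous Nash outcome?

4

Backward induction with Management moving first.
- Soft: BR = N1, leader payoff 6.
- Firm: BR = N2, leader payoff 2.
- Hard: BR = N5, leader payoff 4.
Maximizing over 6, 2, 4, Management chooses Soft. Subgame-perfect outcome: (N1, Soft) with payoffs (8, 6).
For the simultaneous game, intersect best replies.
Union's best replies: Soft→N1; Firm→N2; Hard→N5.
Management's best replies: N1→Firm; N2→Firm; N3→Firm; N4→Firm; N5→Soft.
Only (N2, Firm) has each player best-responding; Nash payoffs (9, 2).
Management's commitment gain: 6 − 2 = 4.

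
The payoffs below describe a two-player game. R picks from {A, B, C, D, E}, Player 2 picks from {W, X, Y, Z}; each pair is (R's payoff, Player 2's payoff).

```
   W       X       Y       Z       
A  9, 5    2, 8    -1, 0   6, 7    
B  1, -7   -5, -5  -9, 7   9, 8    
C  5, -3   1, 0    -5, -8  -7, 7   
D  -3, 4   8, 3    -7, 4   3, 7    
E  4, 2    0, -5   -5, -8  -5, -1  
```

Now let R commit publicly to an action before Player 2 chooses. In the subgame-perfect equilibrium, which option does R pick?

Solve by backward induction (R leads).
- A: BR = X, leader payoff 2.
- B: BR = Z, leader payoff 9.
- C: BR = Z, leader payoff -7.
- D: BR = Z, leader payoff 3.
- E: BR = W, leader payoff 4.
Among 2, 9, -7, 3, 4, the best is 9 at B. Subgame-perfect outcome: (B, Z) with payoffs (9, 8).

B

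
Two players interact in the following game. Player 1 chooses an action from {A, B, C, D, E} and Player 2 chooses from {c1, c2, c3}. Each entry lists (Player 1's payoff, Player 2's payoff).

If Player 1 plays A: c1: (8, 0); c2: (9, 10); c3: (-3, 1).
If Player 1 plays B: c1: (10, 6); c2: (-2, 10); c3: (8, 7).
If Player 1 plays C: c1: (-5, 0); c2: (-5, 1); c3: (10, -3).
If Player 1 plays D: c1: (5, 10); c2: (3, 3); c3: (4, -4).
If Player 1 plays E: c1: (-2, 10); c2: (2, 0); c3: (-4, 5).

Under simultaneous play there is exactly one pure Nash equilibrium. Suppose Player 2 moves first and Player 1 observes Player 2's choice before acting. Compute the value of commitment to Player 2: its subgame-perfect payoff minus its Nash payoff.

Solve by backward induction (Player 2 leads).
- c1 → Player 1 plays B (best of 8, 10, -5, 5, -2); Player 2 gets 6.
- c2 → Player 1 plays A (best of 9, -2, -5, 3, 2); Player 2 gets 10.
- c3 → Player 1 plays C (best of -3, 8, 10, 4, -4); Player 2 gets -3.
Among 6, 10, -3, the best is 10 at c2. Subgame-perfect outcome: (A, c2) with payoffs (9, 10).
Now find the simultaneous Nash equilibrium.
Player 1's best replies: c1→B; c2→A; c3→C.
Player 2's best replies: A→c2; B→c2; C→c2; D→c1; E→c1.
The unique mutual best reply is (A, c2), giving (9, 10).
Player 2's commitment gain: 10 − 10 = 0.

0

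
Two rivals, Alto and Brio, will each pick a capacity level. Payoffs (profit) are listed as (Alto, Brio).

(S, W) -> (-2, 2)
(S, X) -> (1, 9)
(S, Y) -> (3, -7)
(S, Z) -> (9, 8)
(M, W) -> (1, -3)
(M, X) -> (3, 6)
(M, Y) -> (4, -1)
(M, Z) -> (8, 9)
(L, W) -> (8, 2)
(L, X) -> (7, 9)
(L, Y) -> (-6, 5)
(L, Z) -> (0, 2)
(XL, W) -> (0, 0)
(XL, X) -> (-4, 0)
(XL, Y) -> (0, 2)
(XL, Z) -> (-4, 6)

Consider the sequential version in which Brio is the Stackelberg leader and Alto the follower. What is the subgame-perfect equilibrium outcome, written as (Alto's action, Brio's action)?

Backward induction with Brio moving first.
- W: Alto compares -2, 1, 8, 0 and picks L; Brio would get 2.
- X: Alto compares 1, 3, 7, -4 and picks L; Brio would get 9.
- Y: Alto compares 3, 4, -6, 0 and picks M; Brio would get -1.
- Z: Alto compares 9, 8, 0, -4 and picks S; Brio would get 8.
Among 2, 9, -1, 8, the best is 9 at X. Subgame-perfect outcome: (L, X) with payoffs (7, 9).

(L, X)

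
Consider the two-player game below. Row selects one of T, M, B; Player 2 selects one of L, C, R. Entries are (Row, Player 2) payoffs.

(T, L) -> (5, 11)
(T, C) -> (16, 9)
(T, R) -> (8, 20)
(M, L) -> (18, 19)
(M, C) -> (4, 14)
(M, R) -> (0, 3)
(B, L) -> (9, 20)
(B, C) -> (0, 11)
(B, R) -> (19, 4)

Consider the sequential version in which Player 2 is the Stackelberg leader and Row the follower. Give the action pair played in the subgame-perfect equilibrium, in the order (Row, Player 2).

(M, L)

Row best-responds to each possible Player 2 move:
- L: Row compares 5, 18, 9 and picks M; Player 2 would get 19.
- C: Row compares 16, 4, 0 and picks T; Player 2 would get 9.
- R: Row compares 8, 0, 19 and picks B; Player 2 would get 4.
Player 2's induced payoffs are 19, 9, 4, so Player 2 commits to L. Subgame-perfect outcome: (M, L) with payoffs (18, 19).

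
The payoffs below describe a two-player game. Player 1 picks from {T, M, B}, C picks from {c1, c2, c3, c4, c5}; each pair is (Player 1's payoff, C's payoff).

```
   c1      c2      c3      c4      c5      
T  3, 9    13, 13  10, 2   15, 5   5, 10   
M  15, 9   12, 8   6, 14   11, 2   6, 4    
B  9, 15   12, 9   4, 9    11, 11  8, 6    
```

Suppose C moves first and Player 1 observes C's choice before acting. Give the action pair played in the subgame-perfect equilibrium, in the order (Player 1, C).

Work backward from Player 1's decision.
- c1: Player 1 compares 3, 15, 9 and picks M; C would get 9.
- c2: Player 1 compares 13, 12, 12 and picks T; C would get 13.
- c3: Player 1 compares 10, 6, 4 and picks T; C would get 2.
- c4: Player 1 compares 15, 11, 11 and picks T; C would get 5.
- c5: Player 1 compares 5, 6, 8 and picks B; C would get 6.
Maximizing over 9, 13, 2, 5, 6, C chooses c2. Subgame-perfect outcome: (T, c2) with payoffs (13, 13).

(T, c2)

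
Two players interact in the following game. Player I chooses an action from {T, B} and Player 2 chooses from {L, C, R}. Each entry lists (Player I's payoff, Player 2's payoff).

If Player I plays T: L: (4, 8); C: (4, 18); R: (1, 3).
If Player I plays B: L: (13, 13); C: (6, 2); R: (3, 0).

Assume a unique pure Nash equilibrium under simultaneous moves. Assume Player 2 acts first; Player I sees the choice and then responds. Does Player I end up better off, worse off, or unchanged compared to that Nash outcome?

unchanged

Backward induction with Player 2 moving first.
- L: Player I compares 4, 13 and picks B; Player 2 would get 13.
- C: Player I compares 4, 6 and picks B; Player 2 would get 2.
- R: Player I compares 1, 3 and picks B; Player 2 would get 0.
Player 2's induced payoffs are 13, 2, 0, so Player 2 commits to L. Subgame-perfect outcome: (B, L) with payoffs (13, 13).
Under simultaneous play:
Player I's best replies: L→B; C→B; R→B.
Player 2's best replies: T→C; B→L.
Only (B, L) has each player best-responding; Nash payoffs (13, 13).
Player I earns 13 sequentially versus 13 at the Nash outcome: unchanged.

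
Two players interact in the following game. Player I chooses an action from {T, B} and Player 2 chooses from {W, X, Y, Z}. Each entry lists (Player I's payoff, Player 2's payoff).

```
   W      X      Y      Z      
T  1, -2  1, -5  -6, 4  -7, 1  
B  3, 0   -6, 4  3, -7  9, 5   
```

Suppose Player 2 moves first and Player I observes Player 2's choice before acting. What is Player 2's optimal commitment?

Player I best-responds to each possible Player 2 move:
- W: BR = B, leader payoff 0.
- X: BR = T, leader payoff -5.
- Y: BR = B, leader payoff -7.
- Z: BR = B, leader payoff 5.
Player 2's induced payoffs are 0, -5, -7, 5, so Player 2 commits to Z. Subgame-perfect outcome: (B, Z) with payoffs (9, 5).

Z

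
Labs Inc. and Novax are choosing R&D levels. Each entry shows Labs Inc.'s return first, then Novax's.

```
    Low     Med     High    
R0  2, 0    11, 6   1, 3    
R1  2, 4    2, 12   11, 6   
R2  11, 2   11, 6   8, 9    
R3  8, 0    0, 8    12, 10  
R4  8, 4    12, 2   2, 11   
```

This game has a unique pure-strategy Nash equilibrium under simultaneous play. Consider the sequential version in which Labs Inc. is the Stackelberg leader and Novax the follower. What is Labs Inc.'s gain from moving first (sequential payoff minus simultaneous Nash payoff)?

0

Novax best-responds to each possible Labs Inc. move:
- R0 → Novax plays Med (best of 0, 6, 3); Labs Inc. gets 11.
- R1 → Novax plays Med (best of 4, 12, 6); Labs Inc. gets 2.
- R2 → Novax plays High (best of 2, 6, 9); Labs Inc. gets 8.
- R3 → Novax plays High (best of 0, 8, 10); Labs Inc. gets 12.
- R4 → Novax plays High (best of 4, 2, 11); Labs Inc. gets 2.
Labs Inc.'s induced payoffs are 11, 2, 8, 12, 2, so Labs Inc. commits to R3. Subgame-perfect outcome: (R3, High) with payoffs (12, 10).
For the simultaneous game, intersect best replies.
Labs Inc.'s best replies: Low→R2; Med→R4; High→R3.
Novax's best replies: R0→Med; R1→Med; R2→High; R3→High; R4→High.
Only (R3, High) has each player best-responding; Nash payoffs (12, 10).
Labs Inc.'s commitment gain: 12 − 12 = 0.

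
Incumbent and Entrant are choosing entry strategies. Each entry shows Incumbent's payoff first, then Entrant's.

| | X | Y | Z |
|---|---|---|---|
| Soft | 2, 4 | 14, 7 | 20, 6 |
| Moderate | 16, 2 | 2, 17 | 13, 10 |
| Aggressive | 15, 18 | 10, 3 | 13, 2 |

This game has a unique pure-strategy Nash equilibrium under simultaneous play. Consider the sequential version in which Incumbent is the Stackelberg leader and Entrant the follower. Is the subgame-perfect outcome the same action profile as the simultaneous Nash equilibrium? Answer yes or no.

no

Entrant best-responds to each possible Incumbent move:
- Soft: Entrant compares 4, 7, 6 and picks Y; Incumbent would get 14.
- Moderate: Entrant compares 2, 17, 10 and picks Y; Incumbent would get 2.
- Aggressive: Entrant compares 18, 3, 2 and picks X; Incumbent would get 15.
Among 14, 2, 15, the best is 15 at Aggressive. Subgame-perfect outcome: (Aggressive, X) with payoffs (15, 18).
Now find the simultaneous Nash equilibrium.
Incumbent's best replies: X→Moderate; Y→Soft; Z→Soft.
Entrant's best replies: Soft→Y; Moderate→Y; Aggressive→X.
The unique mutual best reply is (Soft, Y), giving (14, 7).
Sequential outcome (Aggressive, X) differs from the Nash profile (Soft, Y).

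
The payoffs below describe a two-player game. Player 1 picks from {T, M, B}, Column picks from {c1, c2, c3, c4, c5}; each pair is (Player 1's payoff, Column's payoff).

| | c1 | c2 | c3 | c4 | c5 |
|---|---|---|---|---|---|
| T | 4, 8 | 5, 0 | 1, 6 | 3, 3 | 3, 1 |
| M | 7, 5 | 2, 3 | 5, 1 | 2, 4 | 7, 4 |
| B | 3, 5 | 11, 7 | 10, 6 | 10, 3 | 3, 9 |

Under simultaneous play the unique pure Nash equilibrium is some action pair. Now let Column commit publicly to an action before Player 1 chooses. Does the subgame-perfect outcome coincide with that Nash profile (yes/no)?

Work backward from Player 1's decision.
- c1: BR = M, leader payoff 5.
- c2: BR = B, leader payoff 7.
- c3: BR = B, leader payoff 6.
- c4: BR = B, leader payoff 3.
- c5: BR = M, leader payoff 4.
Column's induced payoffs are 5, 7, 6, 3, 4, so Column commits to c2. Subgame-perfect outcome: (B, c2) with payoffs (11, 7).
Under simultaneous play:
Player 1's best replies: c1→M; c2→B; c3→B; c4→B; c5→M.
Column's best replies: T→c1; M→c1; B→c5.
Only (M, c1) has each player best-responding; Nash payoffs (7, 5).
Sequential outcome (B, c2) differs from the Nash profile (M, c1).

no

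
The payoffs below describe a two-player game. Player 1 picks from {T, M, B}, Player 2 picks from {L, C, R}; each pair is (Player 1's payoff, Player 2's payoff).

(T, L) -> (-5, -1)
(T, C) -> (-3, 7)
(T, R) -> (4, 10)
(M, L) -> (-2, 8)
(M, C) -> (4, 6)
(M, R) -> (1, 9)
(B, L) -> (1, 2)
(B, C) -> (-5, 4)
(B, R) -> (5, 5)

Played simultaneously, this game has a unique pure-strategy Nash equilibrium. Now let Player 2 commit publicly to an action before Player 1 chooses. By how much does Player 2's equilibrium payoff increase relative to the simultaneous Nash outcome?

Solve by backward induction (Player 2 leads).
- L → Player 1 plays B (best of -5, -2, 1); Player 2 gets 2.
- C → Player 1 plays M (best of -3, 4, -5); Player 2 gets 6.
- R → Player 1 plays B (best of 4, 1, 5); Player 2 gets 5.
Among 2, 6, 5, the best is 6 at C. Subgame-perfect outcome: (M, C) with payoffs (4, 6).
For the simultaneous game, intersect best replies.
Player 1's best replies: L→B; C→M; R→B.
Player 2's best replies: T→R; M→R; B→R.
The unique mutual best reply is (B, R), giving (5, 5).
Player 2's commitment gain: 6 − 5 = 1.

1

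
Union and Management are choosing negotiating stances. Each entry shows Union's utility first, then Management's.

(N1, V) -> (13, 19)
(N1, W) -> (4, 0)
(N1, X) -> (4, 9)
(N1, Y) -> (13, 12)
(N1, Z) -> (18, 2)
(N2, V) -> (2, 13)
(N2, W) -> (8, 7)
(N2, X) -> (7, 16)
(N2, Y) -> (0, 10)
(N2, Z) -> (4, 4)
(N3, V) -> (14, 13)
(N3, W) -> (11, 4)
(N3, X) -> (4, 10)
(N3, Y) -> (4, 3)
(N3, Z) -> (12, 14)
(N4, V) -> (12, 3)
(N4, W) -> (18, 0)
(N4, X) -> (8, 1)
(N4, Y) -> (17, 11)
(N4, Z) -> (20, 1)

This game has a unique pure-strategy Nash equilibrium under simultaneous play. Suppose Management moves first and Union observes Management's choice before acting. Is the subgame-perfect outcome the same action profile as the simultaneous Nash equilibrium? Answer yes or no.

Solve by backward induction (Management leads).
- V → Union plays N3 (best of 13, 2, 14, 12); Management gets 13.
- W → Union plays N4 (best of 4, 8, 11, 18); Management gets 0.
- X → Union plays N4 (best of 4, 7, 4, 8); Management gets 1.
- Y → Union plays N4 (best of 13, 0, 4, 17); Management gets 11.
- Z → Union plays N4 (best of 18, 4, 12, 20); Management gets 1.
Management's induced payoffs are 13, 0, 1, 11, 1, so Management commits to V. Subgame-perfect outcome: (N3, V) with payoffs (14, 13).
Under simultaneous play:
Union's best replies: V→N3; W→N4; X→N4; Y→N4; Z→N4.
Management's best replies: N1→V; N2→X; N3→Z; N4→Y.
The unique mutual best reply is (N4, Y), giving (17, 11).
Sequential outcome (N3, V) differs from the Nash profile (N4, Y).

no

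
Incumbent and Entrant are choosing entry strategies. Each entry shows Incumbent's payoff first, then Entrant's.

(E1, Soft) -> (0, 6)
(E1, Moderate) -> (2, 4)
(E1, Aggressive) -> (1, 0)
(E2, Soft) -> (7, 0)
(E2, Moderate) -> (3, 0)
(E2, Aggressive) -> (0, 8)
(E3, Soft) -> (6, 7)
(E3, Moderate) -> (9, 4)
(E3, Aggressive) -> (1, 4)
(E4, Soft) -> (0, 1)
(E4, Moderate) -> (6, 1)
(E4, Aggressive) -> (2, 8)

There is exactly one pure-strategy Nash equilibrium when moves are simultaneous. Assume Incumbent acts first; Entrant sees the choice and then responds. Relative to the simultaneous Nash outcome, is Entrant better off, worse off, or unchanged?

Work backward from Entrant's decision.
- E1 → Entrant plays Soft (best of 6, 4, 0); Incumbent gets 0.
- E2 → Entrant plays Aggressive (best of 0, 0, 8); Incumbent gets 0.
- E3 → Entrant plays Soft (best of 7, 4, 4); Incumbent gets 6.
- E4 → Entrant plays Aggressive (best of 1, 1, 8); Incumbent gets 2.
Maximizing over 0, 0, 6, 2, Incumbent chooses E3. Subgame-perfect outcome: (E3, Soft) with payoffs (6, 7).
Now find the simultaneous Nash equilibrium.
Incumbent's best replies: Soft→E2; Moderate→E3; Aggressive→E4.
Entrant's best replies: E1→Soft; E2→Aggressive; E3→Soft; E4→Aggressive.
The unique mutual best reply is (E4, Aggressive), giving (2, 8).
Entrant earns 7 sequentially versus 8 at the Nash outcome: worse off.

worse off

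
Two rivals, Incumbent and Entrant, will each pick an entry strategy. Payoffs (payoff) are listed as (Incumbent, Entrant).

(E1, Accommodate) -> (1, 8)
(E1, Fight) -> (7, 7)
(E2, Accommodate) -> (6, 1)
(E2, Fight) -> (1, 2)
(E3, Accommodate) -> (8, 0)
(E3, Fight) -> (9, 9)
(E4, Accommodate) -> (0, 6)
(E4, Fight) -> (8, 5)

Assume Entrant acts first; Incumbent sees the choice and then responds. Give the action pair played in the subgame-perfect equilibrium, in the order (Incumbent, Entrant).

Solve by backward induction (Entrant leads).
- Accommodate: Incumbent compares 1, 6, 8, 0 and picks E3; Entrant would get 0.
- Fight: Incumbent compares 7, 1, 9, 8 and picks E3; Entrant would get 9.
Entrant's induced payoffs are 0, 9, so Entrant commits to Fight. Subgame-perfect outcome: (E3, Fight) with payoffs (9, 9).

(E3, Fight)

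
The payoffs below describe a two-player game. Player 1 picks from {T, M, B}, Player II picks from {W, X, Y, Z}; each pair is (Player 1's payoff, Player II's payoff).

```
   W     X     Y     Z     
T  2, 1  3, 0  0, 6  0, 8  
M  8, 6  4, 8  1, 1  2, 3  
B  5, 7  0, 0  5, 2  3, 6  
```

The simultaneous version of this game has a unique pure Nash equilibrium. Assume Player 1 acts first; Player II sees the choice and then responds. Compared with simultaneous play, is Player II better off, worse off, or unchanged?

Backward induction with Player 1 moving first.
- T: Player II compares 1, 0, 6, 8 and picks Z; Player 1 would get 0.
- M: Player II compares 6, 8, 1, 3 and picks X; Player 1 would get 4.
- B: Player II compares 7, 0, 2, 6 and picks W; Player 1 would get 5.
Player 1's induced payoffs are 0, 4, 5, so Player 1 commits to B. Subgame-perfect outcome: (B, W) with payoffs (5, 7).
Under simultaneous play:
Player 1's best replies: W→M; X→M; Y→B; Z→B.
Player II's best replies: T→Z; M→X; B→W.
The unique mutual best reply is (M, X), giving (4, 8).
Player II earns 7 sequentially versus 8 at the Nash outcome: worse off.

worse off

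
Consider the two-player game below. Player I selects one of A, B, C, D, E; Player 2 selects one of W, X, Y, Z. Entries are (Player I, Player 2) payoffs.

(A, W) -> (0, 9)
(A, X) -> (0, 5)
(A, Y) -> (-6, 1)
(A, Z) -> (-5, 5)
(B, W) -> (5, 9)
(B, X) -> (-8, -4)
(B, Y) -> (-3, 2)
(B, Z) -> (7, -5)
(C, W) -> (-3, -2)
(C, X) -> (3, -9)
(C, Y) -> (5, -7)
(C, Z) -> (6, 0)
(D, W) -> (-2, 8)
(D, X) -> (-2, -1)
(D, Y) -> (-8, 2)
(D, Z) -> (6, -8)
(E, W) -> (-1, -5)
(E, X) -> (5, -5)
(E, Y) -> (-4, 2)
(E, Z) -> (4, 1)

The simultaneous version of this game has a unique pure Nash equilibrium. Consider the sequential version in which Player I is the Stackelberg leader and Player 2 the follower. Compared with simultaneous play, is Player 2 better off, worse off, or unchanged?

Player 2 best-responds to each possible Player I move:
- A: BR = W, leader payoff 0.
- B: BR = W, leader payoff 5.
- C: BR = Z, leader payoff 6.
- D: BR = W, leader payoff -2.
- E: BR = Y, leader payoff -4.
Player I's induced payoffs are 0, 5, 6, -2, -4, so Player I commits to C. Subgame-perfect outcome: (C, Z) with payoffs (6, 0).
Under simultaneous play:
Player I's best replies: W→B; X→E; Y→C; Z→B.
Player 2's best replies: A→W; B→W; C→Z; D→W; E→Y.
The unique mutual best reply is (B, W), giving (5, 9).
Player 2 earns 0 sequentially versus 9 at the Nash outcome: worse off.

worse off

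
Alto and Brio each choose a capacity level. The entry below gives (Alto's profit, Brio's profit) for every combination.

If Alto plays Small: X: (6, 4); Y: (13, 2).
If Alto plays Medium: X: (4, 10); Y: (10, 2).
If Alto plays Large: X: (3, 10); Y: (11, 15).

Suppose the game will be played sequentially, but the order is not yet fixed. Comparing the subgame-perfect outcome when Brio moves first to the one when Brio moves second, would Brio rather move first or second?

If Alto leads: Brio's best replies are Small→X, Medium→X, Large→Y; Alto's induced payoffs 6, 4, 11; outcome (Large, Y), payoffs (11, 15).
If Brio leads: Alto's best replies are X→Small, Y→Small; Brio's induced payoffs 4, 2; outcome (Small, X), payoffs (6, 4).
Brio gets 4 moving first and 15 moving second, so Brio prefers to move second.

second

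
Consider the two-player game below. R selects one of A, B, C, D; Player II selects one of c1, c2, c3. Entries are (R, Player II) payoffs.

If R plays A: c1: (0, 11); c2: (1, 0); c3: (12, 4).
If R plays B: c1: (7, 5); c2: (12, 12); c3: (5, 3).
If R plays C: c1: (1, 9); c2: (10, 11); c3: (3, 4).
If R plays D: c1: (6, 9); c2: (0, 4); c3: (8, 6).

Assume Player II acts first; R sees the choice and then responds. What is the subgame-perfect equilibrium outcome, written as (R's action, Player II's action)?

Solve by backward induction (Player II leads).
- c1: R compares 0, 7, 1, 6 and picks B; Player II would get 5.
- c2: R compares 1, 12, 10, 0 and picks B; Player II would get 12.
- c3: R compares 12, 5, 3, 8 and picks A; Player II would get 4.
Among 5, 12, 4, the best is 12 at c2. Subgame-perfect outcome: (B, c2) with payoffs (12, 12).

(B, c2)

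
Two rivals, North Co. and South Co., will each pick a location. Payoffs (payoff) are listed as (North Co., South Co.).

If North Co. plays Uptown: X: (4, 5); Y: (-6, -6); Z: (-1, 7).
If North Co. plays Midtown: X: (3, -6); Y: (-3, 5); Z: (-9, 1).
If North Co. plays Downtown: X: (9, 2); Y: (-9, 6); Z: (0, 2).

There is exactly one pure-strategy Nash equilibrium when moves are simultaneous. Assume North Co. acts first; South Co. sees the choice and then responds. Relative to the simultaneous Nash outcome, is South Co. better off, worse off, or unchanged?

South Co. best-responds to each possible North Co. move:
- Uptown → South Co. plays Z (best of 5, -6, 7); North Co. gets -1.
- Midtown → South Co. plays Y (best of -6, 5, 1); North Co. gets -3.
- Downtown → South Co. plays Y (best of 2, 6, 2); North Co. gets -9.
Among -1, -3, -9, the best is -1 at Uptown. Subgame-perfect outcome: (Uptown, Z) with payoffs (-1, 7).
Under simultaneous play:
North Co.'s best replies: X→Downtown; Y→Midtown; Z→Downtown.
South Co.'s best replies: Uptown→Z; Midtown→Y; Downtown→Y.
The unique mutual best reply is (Midtown, Y), giving (-3, 5).
South Co. earns 7 sequentially versus 5 at the Nash outcome: better off.

better off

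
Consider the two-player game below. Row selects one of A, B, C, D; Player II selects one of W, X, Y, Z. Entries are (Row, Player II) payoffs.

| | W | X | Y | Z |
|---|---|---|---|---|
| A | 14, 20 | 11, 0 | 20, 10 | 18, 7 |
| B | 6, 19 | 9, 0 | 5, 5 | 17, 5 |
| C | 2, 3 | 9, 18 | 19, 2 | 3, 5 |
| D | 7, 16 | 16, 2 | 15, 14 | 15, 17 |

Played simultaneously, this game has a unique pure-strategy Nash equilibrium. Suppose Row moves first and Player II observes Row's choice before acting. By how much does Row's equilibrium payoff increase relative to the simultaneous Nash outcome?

Backward induction with Row moving first.
- A: BR = W, leader payoff 14.
- B: BR = W, leader payoff 6.
- C: BR = X, leader payoff 9.
- D: BR = Z, leader payoff 15.
Row's induced payoffs are 14, 6, 9, 15, so Row commits to D. Subgame-perfect outcome: (D, Z) with payoffs (15, 17).
Now find the simultaneous Nash equilibrium.
Row's best replies: W→A; X→D; Y→A; Z→A.
Player II's best replies: A→W; B→W; C→X; D→Z.
Only (A, W) has each player best-responding; Nash payoffs (14, 20).
Row's commitment gain: 15 − 14 = 1.

1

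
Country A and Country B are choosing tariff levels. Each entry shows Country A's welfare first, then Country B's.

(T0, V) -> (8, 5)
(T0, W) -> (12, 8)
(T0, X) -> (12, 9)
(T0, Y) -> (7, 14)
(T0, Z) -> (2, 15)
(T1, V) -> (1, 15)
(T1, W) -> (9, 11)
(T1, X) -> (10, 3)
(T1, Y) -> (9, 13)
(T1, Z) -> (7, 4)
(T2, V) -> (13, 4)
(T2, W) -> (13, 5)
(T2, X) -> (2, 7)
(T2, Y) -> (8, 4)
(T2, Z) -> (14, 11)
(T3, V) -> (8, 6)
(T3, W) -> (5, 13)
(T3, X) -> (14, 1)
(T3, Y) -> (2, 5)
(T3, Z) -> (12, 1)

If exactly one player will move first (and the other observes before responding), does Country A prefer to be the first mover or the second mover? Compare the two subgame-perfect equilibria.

If Country A leads: Country B's best replies are T0→Z, T1→V, T2→Z, T3→W; Country A's induced payoffs 2, 1, 14, 5; outcome (T2, Z), payoffs (14, 11).
If Country B leads: Country A's best replies are V→T2, W→T2, X→T3, Y→T1, Z→T2; Country B's induced payoffs 4, 5, 1, 13, 11; outcome (T1, Y), payoffs (9, 13).
Country A gets 14 moving first and 9 moving second, so Country A prefers to move first.

first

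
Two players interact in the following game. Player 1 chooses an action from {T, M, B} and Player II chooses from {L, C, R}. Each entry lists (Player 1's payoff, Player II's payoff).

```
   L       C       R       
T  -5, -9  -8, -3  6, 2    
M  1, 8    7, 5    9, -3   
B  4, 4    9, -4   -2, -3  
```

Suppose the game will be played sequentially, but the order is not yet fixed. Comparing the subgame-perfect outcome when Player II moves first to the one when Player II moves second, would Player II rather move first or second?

first

If Player 1 leads: Player II's best replies are T→R, M→L, B→L; Player 1's induced payoffs 6, 1, 4; outcome (T, R), payoffs (6, 2).
If Player II leads: Player 1's best replies are L→B, C→B, R→M; Player II's induced payoffs 4, -4, -3; outcome (B, L), payoffs (4, 4).
Player II gets 4 moving first and 2 moving second, so Player II prefers to move first.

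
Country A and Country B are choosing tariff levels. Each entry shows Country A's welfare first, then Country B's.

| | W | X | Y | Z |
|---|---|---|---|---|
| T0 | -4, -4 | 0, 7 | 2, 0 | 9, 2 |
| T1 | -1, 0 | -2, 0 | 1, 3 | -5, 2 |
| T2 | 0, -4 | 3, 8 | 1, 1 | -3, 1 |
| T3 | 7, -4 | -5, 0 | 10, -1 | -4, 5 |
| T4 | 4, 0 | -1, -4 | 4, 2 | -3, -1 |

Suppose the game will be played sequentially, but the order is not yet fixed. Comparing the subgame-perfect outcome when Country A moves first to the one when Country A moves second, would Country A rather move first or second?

first

If Country A leads: Country B's best replies are T0→X, T1→Y, T2→X, T3→Z, T4→Y; Country A's induced payoffs 0, 1, 3, -4, 4; outcome (T4, Y), payoffs (4, 2).
If Country B leads: Country A's best replies are W→T3, X→T2, Y→T3, Z→T0; Country B's induced payoffs -4, 8, -1, 2; outcome (T2, X), payoffs (3, 8).
Country A gets 4 moving first and 3 moving second, so Country A prefers to move first.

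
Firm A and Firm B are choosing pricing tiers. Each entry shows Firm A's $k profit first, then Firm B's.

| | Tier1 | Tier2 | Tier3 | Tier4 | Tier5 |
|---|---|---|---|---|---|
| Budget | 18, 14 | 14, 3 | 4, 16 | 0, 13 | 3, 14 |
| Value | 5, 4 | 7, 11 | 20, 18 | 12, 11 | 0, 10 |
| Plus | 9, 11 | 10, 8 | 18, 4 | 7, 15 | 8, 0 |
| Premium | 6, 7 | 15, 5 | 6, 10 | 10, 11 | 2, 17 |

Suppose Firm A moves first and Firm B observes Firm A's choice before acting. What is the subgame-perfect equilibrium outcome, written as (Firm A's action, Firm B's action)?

(Value, Tier3)

Solve by backward induction (Firm A leads).
- Budget → Firm B plays Tier3 (best of 14, 3, 16, 13, 14); Firm A gets 4.
- Value → Firm B plays Tier3 (best of 4, 11, 18, 11, 10); Firm A gets 20.
- Plus → Firm B plays Tier4 (best of 11, 8, 4, 15, 0); Firm A gets 7.
- Premium → Firm B plays Tier5 (best of 7, 5, 10, 11, 17); Firm A gets 2.
Maximizing over 4, 20, 7, 2, Firm A chooses Value. Subgame-perfect outcome: (Value, Tier3) with payoffs (20, 18).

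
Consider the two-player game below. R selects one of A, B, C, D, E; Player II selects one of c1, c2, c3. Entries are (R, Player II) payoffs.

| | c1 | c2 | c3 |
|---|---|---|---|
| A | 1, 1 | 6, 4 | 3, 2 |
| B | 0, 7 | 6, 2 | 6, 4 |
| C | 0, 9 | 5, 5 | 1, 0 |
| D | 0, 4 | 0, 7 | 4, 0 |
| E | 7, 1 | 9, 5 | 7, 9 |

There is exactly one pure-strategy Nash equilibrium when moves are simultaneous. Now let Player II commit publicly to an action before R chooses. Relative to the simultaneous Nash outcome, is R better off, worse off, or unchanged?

R best-responds to each possible Player II move:
- c1 → R plays E (best of 1, 0, 0, 0, 7); Player II gets 1.
- c2 → R plays E (best of 6, 6, 5, 0, 9); Player II gets 5.
- c3 → R plays E (best of 3, 6, 1, 4, 7); Player II gets 9.
Player II's induced payoffs are 1, 5, 9, so Player II commits to c3. Subgame-perfect outcome: (E, c3) with payoffs (7, 9).
For the simultaneous game, intersect best replies.
R's best replies: c1→E; c2→E; c3→E.
Player II's best replies: A→c2; B→c1; C→c1; D→c2; E→c3.
The unique mutual best reply is (E, c3), giving (7, 9).
R earns 7 sequentially versus 7 at the Nash outcome: unchanged.

unchanged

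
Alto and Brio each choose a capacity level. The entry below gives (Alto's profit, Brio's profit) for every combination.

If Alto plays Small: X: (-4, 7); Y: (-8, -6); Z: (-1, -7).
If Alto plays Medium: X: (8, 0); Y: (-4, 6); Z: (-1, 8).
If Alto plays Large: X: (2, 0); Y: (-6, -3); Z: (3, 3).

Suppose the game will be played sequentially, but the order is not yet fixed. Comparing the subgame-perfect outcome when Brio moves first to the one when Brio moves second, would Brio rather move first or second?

first

If Alto leads: Brio's best replies are Small→X, Medium→Z, Large→Z; Alto's induced payoffs -4, -1, 3; outcome (Large, Z), payoffs (3, 3).
If Brio leads: Alto's best replies are X→Medium, Y→Medium, Z→Large; Brio's induced payoffs 0, 6, 3; outcome (Medium, Y), payoffs (-4, 6).
Brio gets 6 moving first and 3 moving second, so Brio prefers to move first.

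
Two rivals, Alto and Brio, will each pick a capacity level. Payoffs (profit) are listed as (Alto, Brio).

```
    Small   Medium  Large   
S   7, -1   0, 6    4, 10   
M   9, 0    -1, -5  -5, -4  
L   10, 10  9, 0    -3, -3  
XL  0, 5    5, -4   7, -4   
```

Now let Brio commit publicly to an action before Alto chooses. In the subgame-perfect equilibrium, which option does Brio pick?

Small

Work backward from Alto's decision.
- Small: BR = L, leader payoff 10.
- Medium: BR = L, leader payoff 0.
- Large: BR = XL, leader payoff -4.
Maximizing over 10, 0, -4, Brio chooses Small. Subgame-perfect outcome: (L, Small) with payoffs (10, 10).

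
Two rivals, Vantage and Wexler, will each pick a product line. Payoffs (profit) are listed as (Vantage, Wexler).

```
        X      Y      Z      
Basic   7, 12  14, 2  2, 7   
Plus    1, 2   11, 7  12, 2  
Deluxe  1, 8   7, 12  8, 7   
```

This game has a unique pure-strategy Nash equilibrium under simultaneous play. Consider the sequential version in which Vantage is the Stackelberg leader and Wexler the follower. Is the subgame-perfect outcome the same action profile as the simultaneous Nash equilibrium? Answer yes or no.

no

Backward induction with Vantage moving first.
- Basic: BR = X, leader payoff 7.
- Plus: BR = Y, leader payoff 11.
- Deluxe: BR = Y, leader payoff 7.
Vantage's induced payoffs are 7, 11, 7, so Vantage commits to Plus. Subgame-perfect outcome: (Plus, Y) with payoffs (11, 7).
Under simultaneous play:
Vantage's best replies: X→Basic; Y→Basic; Z→Plus.
Wexler's best replies: Basic→X; Plus→Y; Deluxe→Y.
Only (Basic, X) has each player best-responding; Nash payoffs (7, 12).
Sequential outcome (Plus, Y) differs from the Nash profile (Basic, X).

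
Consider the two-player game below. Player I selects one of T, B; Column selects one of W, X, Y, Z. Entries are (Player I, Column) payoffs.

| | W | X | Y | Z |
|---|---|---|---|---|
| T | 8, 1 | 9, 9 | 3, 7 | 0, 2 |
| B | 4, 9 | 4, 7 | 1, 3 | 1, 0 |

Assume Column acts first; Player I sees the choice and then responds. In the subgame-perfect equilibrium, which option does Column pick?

Backward induction with Column moving first.
- W → Player I plays T (best of 8, 4); Column gets 1.
- X → Player I plays T (best of 9, 4); Column gets 9.
- Y → Player I plays T (best of 3, 1); Column gets 7.
- Z → Player I plays B (best of 0, 1); Column gets 0.
Among 1, 9, 7, 0, the best is 9 at X. Subgame-perfect outcome: (T, X) with payoffs (9, 9).

X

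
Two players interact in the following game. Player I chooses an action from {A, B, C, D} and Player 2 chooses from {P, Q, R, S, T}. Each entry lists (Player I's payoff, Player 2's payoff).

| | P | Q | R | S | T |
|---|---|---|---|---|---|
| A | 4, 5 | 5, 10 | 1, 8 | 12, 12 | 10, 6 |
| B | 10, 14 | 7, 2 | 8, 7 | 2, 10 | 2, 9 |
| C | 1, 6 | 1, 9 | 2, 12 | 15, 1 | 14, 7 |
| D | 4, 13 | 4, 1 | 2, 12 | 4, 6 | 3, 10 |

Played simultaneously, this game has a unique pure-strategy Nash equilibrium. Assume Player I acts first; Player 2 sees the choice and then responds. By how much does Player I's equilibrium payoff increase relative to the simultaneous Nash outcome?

2

Solve by backward induction (Player I leads).
- A → Player 2 plays S (best of 5, 10, 8, 12, 6); Player I gets 12.
- B → Player 2 plays P (best of 14, 2, 7, 10, 9); Player I gets 10.
- C → Player 2 plays R (best of 6, 9, 12, 1, 7); Player I gets 2.
- D → Player 2 plays P (best of 13, 1, 12, 6, 10); Player I gets 4.
Maximizing over 12, 10, 2, 4, Player I chooses A. Subgame-perfect outcome: (A, S) with payoffs (12, 12).
Now find the simultaneous Nash equilibrium.
Player I's best replies: P→B; Q→B; R→B; S→C; T→C.
Player 2's best replies: A→S; B→P; C→R; D→P.
Only (B, P) has each player best-responding; Nash payoffs (10, 14).
Player I's commitment gain: 12 − 10 = 2.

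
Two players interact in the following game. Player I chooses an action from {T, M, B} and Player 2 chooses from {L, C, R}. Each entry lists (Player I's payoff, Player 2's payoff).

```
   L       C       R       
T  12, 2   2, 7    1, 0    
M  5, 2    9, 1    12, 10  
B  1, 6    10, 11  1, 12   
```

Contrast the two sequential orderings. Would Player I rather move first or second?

If Player I leads: Player 2's best replies are T→C, M→R, B→R; Player I's induced payoffs 2, 12, 1; outcome (M, R), payoffs (12, 10).
If Player 2 leads: Player I's best replies are L→T, C→B, R→M; Player 2's induced payoffs 2, 11, 10; outcome (B, C), payoffs (10, 11).
Player I gets 12 moving first and 10 moving second, so Player I prefers to move first.

first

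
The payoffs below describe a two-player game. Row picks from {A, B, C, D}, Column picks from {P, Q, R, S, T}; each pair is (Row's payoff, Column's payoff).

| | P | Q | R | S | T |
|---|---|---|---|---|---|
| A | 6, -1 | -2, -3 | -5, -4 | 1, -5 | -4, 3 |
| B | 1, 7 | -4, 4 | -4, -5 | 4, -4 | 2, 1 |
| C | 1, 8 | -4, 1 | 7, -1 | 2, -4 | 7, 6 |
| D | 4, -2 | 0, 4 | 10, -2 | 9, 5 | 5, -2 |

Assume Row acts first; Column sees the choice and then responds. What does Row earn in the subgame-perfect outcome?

Work backward from Column's decision.
- A: BR = T, leader payoff -4.
- B: BR = P, leader payoff 1.
- C: BR = P, leader payoff 1.
- D: BR = S, leader payoff 9.
Maximizing over -4, 1, 1, 9, Row chooses D. Subgame-perfect outcome: (D, S) with payoffs (9, 5).

9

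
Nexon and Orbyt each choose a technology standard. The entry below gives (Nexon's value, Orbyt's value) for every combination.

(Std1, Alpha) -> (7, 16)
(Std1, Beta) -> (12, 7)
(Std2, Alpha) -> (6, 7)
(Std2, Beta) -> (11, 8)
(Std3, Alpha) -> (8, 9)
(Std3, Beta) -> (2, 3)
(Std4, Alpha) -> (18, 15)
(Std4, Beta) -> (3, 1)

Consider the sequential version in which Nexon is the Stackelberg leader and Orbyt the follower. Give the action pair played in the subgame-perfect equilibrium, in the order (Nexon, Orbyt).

Solve by backward induction (Nexon leads).
- Std1: BR = Alpha, leader payoff 7.
- Std2: BR = Beta, leader payoff 11.
- Std3: BR = Alpha, leader payoff 8.
- Std4: BR = Alpha, leader payoff 18.
Among 7, 11, 8, 18, the best is 18 at Std4. Subgame-perfect outcome: (Std4, Alpha) with payoffs (18, 15).

(Std4, Alpha)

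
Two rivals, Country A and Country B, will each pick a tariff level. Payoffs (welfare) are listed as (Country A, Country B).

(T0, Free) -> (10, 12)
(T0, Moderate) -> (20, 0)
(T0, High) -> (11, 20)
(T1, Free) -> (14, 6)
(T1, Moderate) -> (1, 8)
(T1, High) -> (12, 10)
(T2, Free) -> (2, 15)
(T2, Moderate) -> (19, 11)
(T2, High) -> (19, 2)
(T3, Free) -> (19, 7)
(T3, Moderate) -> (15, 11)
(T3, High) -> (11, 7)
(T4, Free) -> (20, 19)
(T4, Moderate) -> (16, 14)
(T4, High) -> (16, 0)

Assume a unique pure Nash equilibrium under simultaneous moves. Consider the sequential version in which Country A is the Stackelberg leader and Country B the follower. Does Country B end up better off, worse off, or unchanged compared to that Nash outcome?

Work backward from Country B's decision.
- T0: BR = High, leader payoff 11.
- T1: BR = High, leader payoff 12.
- T2: BR = Free, leader payoff 2.
- T3: BR = Moderate, leader payoff 15.
- T4: BR = Free, leader payoff 20.
Maximizing over 11, 12, 2, 15, 20, Country A chooses T4. Subgame-perfect outcome: (T4, Free) with payoffs (20, 19).
For the simultaneous game, intersect best replies.
Country A's best replies: Free→T4; Moderate→T0; High→T2.
Country B's best replies: T0→High; T1→High; T2→Free; T3→Moderate; T4→Free.
The unique mutual best reply is (T4, Free), giving (20, 19).
Country B earns 19 sequentially versus 19 at the Nash outcome: unchanged.

unchanged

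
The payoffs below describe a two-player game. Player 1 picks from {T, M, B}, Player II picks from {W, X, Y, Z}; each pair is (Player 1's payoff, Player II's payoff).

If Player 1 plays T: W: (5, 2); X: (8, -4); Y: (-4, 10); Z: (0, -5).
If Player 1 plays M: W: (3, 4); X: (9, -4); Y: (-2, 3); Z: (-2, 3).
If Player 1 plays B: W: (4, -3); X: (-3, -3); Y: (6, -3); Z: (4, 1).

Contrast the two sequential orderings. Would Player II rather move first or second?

If Player 1 leads: Player II's best replies are T→Y, M→W, B→Z; Player 1's induced payoffs -4, 3, 4; outcome (B, Z), payoffs (4, 1).
If Player II leads: Player 1's best replies are W→T, X→M, Y→B, Z→B; Player II's induced payoffs 2, -4, -3, 1; outcome (T, W), payoffs (5, 2).
Player II gets 2 moving first and 1 moving second, so Player II prefers to move first.

first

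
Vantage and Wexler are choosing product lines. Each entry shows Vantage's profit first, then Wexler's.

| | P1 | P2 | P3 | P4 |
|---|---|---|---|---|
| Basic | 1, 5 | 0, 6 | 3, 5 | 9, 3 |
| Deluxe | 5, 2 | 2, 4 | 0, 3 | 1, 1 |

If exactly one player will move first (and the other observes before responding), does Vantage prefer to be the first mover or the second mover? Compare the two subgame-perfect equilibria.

second

If Vantage leads: Wexler's best replies are Basic→P2, Deluxe→P2; Vantage's induced payoffs 0, 2; outcome (Deluxe, P2), payoffs (2, 4).
If Wexler leads: Vantage's best replies are P1→Deluxe, P2→Deluxe, P3→Basic, P4→Basic; Wexler's induced payoffs 2, 4, 5, 3; outcome (Basic, P3), payoffs (3, 5).
Vantage gets 2 moving first and 3 moving second, so Vantage prefers to move second.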